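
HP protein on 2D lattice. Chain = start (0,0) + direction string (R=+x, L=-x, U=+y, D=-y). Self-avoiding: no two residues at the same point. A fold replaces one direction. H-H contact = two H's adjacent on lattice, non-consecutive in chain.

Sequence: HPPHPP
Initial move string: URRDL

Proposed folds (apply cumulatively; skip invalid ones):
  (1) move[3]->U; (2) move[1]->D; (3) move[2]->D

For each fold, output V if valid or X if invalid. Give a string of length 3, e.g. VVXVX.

Answer: VXX

Derivation:
Initial: URRDL -> [(0, 0), (0, 1), (1, 1), (2, 1), (2, 0), (1, 0)]
Fold 1: move[3]->U => URRUL VALID
Fold 2: move[1]->D => UDRUL INVALID (collision), skipped
Fold 3: move[2]->D => URDUL INVALID (collision), skipped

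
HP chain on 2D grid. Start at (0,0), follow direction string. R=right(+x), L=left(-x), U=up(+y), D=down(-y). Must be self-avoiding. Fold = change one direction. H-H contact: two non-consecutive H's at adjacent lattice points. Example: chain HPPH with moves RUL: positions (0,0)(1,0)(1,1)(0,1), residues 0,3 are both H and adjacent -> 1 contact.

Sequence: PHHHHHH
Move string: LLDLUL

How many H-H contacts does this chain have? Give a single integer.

Answer: 1

Derivation:
Positions: [(0, 0), (-1, 0), (-2, 0), (-2, -1), (-3, -1), (-3, 0), (-4, 0)]
H-H contact: residue 2 @(-2,0) - residue 5 @(-3, 0)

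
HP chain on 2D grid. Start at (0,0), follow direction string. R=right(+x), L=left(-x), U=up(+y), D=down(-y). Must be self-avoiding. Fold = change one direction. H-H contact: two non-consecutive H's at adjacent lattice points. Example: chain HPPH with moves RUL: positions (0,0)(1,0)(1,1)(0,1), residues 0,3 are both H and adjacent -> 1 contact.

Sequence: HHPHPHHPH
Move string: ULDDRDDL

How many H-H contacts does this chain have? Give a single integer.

Positions: [(0, 0), (0, 1), (-1, 1), (-1, 0), (-1, -1), (0, -1), (0, -2), (0, -3), (-1, -3)]
H-H contact: residue 0 @(0,0) - residue 3 @(-1, 0)
H-H contact: residue 0 @(0,0) - residue 5 @(0, -1)

Answer: 2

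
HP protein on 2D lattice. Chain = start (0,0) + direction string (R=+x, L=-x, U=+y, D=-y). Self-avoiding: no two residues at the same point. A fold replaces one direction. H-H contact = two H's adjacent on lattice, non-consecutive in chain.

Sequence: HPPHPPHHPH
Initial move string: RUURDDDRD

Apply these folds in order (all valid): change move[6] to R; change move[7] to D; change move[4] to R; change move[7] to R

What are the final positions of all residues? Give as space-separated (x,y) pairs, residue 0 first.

Initial moves: RUURDDDRD
Fold: move[6]->R => RUURDDRRD (positions: [(0, 0), (1, 0), (1, 1), (1, 2), (2, 2), (2, 1), (2, 0), (3, 0), (4, 0), (4, -1)])
Fold: move[7]->D => RUURDDRDD (positions: [(0, 0), (1, 0), (1, 1), (1, 2), (2, 2), (2, 1), (2, 0), (3, 0), (3, -1), (3, -2)])
Fold: move[4]->R => RUURRDRDD (positions: [(0, 0), (1, 0), (1, 1), (1, 2), (2, 2), (3, 2), (3, 1), (4, 1), (4, 0), (4, -1)])
Fold: move[7]->R => RUURRDRRD (positions: [(0, 0), (1, 0), (1, 1), (1, 2), (2, 2), (3, 2), (3, 1), (4, 1), (5, 1), (5, 0)])

Answer: (0,0) (1,0) (1,1) (1,2) (2,2) (3,2) (3,1) (4,1) (5,1) (5,0)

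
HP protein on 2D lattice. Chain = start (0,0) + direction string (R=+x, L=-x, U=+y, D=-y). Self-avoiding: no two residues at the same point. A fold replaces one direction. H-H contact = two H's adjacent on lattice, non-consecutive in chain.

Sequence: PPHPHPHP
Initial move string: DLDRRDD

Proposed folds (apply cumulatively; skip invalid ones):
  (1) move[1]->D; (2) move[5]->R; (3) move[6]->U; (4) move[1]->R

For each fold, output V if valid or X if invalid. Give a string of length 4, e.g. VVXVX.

Initial: DLDRRDD -> [(0, 0), (0, -1), (-1, -1), (-1, -2), (0, -2), (1, -2), (1, -3), (1, -4)]
Fold 1: move[1]->D => DDDRRDD VALID
Fold 2: move[5]->R => DDDRRRD VALID
Fold 3: move[6]->U => DDDRRRU VALID
Fold 4: move[1]->R => DRDRRRU VALID

Answer: VVVV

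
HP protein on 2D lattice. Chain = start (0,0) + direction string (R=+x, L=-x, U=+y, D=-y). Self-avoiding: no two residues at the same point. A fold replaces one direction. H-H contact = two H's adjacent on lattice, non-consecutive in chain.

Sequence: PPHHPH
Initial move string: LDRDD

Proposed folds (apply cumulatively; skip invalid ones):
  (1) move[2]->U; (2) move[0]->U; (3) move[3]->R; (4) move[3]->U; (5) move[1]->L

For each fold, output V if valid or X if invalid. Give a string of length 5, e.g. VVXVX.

Initial: LDRDD -> [(0, 0), (-1, 0), (-1, -1), (0, -1), (0, -2), (0, -3)]
Fold 1: move[2]->U => LDUDD INVALID (collision), skipped
Fold 2: move[0]->U => UDRDD INVALID (collision), skipped
Fold 3: move[3]->R => LDRRD VALID
Fold 4: move[3]->U => LDRUD INVALID (collision), skipped
Fold 5: move[1]->L => LLRRD INVALID (collision), skipped

Answer: XXVXX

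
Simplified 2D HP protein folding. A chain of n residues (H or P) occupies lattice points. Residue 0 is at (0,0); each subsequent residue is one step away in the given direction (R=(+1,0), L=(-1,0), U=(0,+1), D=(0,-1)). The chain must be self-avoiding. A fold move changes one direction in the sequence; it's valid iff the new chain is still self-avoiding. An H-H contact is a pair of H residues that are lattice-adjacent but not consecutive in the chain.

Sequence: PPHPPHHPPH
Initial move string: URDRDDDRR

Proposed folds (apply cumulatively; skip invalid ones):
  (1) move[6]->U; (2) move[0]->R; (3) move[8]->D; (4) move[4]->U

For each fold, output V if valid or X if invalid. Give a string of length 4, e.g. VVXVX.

Initial: URDRDDDRR -> [(0, 0), (0, 1), (1, 1), (1, 0), (2, 0), (2, -1), (2, -2), (2, -3), (3, -3), (4, -3)]
Fold 1: move[6]->U => URDRDDURR INVALID (collision), skipped
Fold 2: move[0]->R => RRDRDDDRR VALID
Fold 3: move[8]->D => RRDRDDDRD VALID
Fold 4: move[4]->U => RRDRUDDRD INVALID (collision), skipped

Answer: XVVX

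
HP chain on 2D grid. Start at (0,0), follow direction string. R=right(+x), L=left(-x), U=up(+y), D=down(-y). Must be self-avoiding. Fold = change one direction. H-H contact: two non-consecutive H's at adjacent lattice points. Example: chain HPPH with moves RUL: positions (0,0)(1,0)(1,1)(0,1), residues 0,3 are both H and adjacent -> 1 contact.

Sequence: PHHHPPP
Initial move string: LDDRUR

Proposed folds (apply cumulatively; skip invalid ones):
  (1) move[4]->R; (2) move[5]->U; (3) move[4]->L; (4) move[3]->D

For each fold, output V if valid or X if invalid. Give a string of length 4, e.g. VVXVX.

Answer: VVXV

Derivation:
Initial: LDDRUR -> [(0, 0), (-1, 0), (-1, -1), (-1, -2), (0, -2), (0, -1), (1, -1)]
Fold 1: move[4]->R => LDDRRR VALID
Fold 2: move[5]->U => LDDRRU VALID
Fold 3: move[4]->L => LDDRLU INVALID (collision), skipped
Fold 4: move[3]->D => LDDDRU VALID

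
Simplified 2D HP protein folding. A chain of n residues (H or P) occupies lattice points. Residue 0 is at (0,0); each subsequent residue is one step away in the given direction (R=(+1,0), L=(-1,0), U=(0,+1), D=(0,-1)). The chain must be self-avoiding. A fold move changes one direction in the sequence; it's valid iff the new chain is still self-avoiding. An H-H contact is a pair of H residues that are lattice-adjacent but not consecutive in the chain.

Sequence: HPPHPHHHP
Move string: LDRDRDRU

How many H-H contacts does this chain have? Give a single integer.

Answer: 1

Derivation:
Positions: [(0, 0), (-1, 0), (-1, -1), (0, -1), (0, -2), (1, -2), (1, -3), (2, -3), (2, -2)]
H-H contact: residue 0 @(0,0) - residue 3 @(0, -1)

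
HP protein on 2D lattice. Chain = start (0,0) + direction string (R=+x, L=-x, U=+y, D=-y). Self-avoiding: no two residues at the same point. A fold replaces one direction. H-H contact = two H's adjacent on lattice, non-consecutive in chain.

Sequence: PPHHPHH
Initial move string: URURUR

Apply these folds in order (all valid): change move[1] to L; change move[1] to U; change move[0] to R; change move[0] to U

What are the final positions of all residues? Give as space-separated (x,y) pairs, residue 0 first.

Answer: (0,0) (0,1) (0,2) (0,3) (1,3) (1,4) (2,4)

Derivation:
Initial moves: URURUR
Fold: move[1]->L => ULURUR (positions: [(0, 0), (0, 1), (-1, 1), (-1, 2), (0, 2), (0, 3), (1, 3)])
Fold: move[1]->U => UUURUR (positions: [(0, 0), (0, 1), (0, 2), (0, 3), (1, 3), (1, 4), (2, 4)])
Fold: move[0]->R => RUURUR (positions: [(0, 0), (1, 0), (1, 1), (1, 2), (2, 2), (2, 3), (3, 3)])
Fold: move[0]->U => UUURUR (positions: [(0, 0), (0, 1), (0, 2), (0, 3), (1, 3), (1, 4), (2, 4)])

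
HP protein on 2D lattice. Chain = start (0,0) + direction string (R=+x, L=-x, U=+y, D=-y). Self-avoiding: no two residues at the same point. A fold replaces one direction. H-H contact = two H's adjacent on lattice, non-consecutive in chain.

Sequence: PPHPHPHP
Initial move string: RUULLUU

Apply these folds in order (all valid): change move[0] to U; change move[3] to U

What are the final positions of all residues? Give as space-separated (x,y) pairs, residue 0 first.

Initial moves: RUULLUU
Fold: move[0]->U => UUULLUU (positions: [(0, 0), (0, 1), (0, 2), (0, 3), (-1, 3), (-2, 3), (-2, 4), (-2, 5)])
Fold: move[3]->U => UUUULUU (positions: [(0, 0), (0, 1), (0, 2), (0, 3), (0, 4), (-1, 4), (-1, 5), (-1, 6)])

Answer: (0,0) (0,1) (0,2) (0,3) (0,4) (-1,4) (-1,5) (-1,6)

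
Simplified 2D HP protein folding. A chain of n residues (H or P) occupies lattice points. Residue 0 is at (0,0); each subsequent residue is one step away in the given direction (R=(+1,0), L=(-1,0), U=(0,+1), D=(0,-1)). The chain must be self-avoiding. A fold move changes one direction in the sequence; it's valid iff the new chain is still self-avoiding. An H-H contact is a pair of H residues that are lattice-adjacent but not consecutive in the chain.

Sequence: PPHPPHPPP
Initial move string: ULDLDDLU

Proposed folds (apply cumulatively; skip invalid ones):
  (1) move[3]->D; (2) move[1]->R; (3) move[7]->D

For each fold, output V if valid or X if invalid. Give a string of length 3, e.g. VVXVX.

Initial: ULDLDDLU -> [(0, 0), (0, 1), (-1, 1), (-1, 0), (-2, 0), (-2, -1), (-2, -2), (-3, -2), (-3, -1)]
Fold 1: move[3]->D => ULDDDDLU VALID
Fold 2: move[1]->R => URDDDDLU VALID
Fold 3: move[7]->D => URDDDDLD VALID

Answer: VVV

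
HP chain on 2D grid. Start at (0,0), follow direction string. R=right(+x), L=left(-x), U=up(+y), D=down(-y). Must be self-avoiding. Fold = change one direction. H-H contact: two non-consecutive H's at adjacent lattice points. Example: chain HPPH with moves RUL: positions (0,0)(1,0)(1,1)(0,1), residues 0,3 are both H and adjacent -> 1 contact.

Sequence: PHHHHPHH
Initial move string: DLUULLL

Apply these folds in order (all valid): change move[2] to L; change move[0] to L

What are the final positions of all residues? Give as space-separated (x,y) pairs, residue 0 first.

Answer: (0,0) (-1,0) (-2,0) (-3,0) (-3,1) (-4,1) (-5,1) (-6,1)

Derivation:
Initial moves: DLUULLL
Fold: move[2]->L => DLLULLL (positions: [(0, 0), (0, -1), (-1, -1), (-2, -1), (-2, 0), (-3, 0), (-4, 0), (-5, 0)])
Fold: move[0]->L => LLLULLL (positions: [(0, 0), (-1, 0), (-2, 0), (-3, 0), (-3, 1), (-4, 1), (-5, 1), (-6, 1)])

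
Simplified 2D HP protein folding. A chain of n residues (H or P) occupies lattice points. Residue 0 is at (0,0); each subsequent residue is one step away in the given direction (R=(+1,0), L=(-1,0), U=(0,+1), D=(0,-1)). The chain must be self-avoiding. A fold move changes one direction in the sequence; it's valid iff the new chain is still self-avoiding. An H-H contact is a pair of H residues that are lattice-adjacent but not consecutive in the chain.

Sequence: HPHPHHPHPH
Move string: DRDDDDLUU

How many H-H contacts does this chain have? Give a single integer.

Positions: [(0, 0), (0, -1), (1, -1), (1, -2), (1, -3), (1, -4), (1, -5), (0, -5), (0, -4), (0, -3)]
H-H contact: residue 4 @(1,-3) - residue 9 @(0, -3)

Answer: 1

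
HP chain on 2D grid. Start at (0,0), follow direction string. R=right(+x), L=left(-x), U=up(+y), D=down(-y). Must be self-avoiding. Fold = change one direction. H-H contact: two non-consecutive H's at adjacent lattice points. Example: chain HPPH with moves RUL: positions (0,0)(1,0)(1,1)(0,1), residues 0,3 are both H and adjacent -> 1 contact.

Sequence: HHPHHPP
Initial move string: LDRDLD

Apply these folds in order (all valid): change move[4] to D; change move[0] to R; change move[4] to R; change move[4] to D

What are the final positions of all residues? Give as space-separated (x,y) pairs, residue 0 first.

Answer: (0,0) (1,0) (1,-1) (2,-1) (2,-2) (2,-3) (2,-4)

Derivation:
Initial moves: LDRDLD
Fold: move[4]->D => LDRDDD (positions: [(0, 0), (-1, 0), (-1, -1), (0, -1), (0, -2), (0, -3), (0, -4)])
Fold: move[0]->R => RDRDDD (positions: [(0, 0), (1, 0), (1, -1), (2, -1), (2, -2), (2, -3), (2, -4)])
Fold: move[4]->R => RDRDRD (positions: [(0, 0), (1, 0), (1, -1), (2, -1), (2, -2), (3, -2), (3, -3)])
Fold: move[4]->D => RDRDDD (positions: [(0, 0), (1, 0), (1, -1), (2, -1), (2, -2), (2, -3), (2, -4)])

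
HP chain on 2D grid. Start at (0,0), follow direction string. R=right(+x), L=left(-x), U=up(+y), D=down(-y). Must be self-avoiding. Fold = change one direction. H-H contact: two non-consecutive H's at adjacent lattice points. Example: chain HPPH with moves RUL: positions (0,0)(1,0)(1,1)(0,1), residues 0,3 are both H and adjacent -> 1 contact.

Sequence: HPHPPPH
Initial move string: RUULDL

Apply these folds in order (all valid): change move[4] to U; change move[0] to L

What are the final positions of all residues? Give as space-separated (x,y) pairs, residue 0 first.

Initial moves: RUULDL
Fold: move[4]->U => RUULUL (positions: [(0, 0), (1, 0), (1, 1), (1, 2), (0, 2), (0, 3), (-1, 3)])
Fold: move[0]->L => LUULUL (positions: [(0, 0), (-1, 0), (-1, 1), (-1, 2), (-2, 2), (-2, 3), (-3, 3)])

Answer: (0,0) (-1,0) (-1,1) (-1,2) (-2,2) (-2,3) (-3,3)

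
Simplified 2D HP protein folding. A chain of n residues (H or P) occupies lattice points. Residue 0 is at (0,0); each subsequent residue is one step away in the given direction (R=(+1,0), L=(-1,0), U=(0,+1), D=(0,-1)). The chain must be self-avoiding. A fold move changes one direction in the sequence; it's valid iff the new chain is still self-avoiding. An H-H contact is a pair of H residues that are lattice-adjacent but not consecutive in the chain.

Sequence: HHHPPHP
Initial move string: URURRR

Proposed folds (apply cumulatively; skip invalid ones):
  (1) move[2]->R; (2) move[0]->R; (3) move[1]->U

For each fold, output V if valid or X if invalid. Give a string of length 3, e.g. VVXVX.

Answer: VVV

Derivation:
Initial: URURRR -> [(0, 0), (0, 1), (1, 1), (1, 2), (2, 2), (3, 2), (4, 2)]
Fold 1: move[2]->R => URRRRR VALID
Fold 2: move[0]->R => RRRRRR VALID
Fold 3: move[1]->U => RURRRR VALID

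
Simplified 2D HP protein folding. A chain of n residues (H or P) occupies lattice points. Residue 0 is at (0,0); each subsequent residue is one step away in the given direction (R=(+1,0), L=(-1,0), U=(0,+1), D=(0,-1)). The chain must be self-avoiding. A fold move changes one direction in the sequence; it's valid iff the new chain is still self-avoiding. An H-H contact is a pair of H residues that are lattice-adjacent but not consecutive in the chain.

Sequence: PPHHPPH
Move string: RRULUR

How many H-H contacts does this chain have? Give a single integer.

Positions: [(0, 0), (1, 0), (2, 0), (2, 1), (1, 1), (1, 2), (2, 2)]
H-H contact: residue 3 @(2,1) - residue 6 @(2, 2)

Answer: 1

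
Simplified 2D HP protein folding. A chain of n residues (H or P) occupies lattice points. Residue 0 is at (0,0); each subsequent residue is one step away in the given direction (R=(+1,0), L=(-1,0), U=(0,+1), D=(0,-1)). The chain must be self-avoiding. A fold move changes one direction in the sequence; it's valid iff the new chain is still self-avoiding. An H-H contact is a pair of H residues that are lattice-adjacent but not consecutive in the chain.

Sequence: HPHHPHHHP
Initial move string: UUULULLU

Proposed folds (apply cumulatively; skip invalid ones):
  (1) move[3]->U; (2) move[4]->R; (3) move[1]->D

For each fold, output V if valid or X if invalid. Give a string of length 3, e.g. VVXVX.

Initial: UUULULLU -> [(0, 0), (0, 1), (0, 2), (0, 3), (-1, 3), (-1, 4), (-2, 4), (-3, 4), (-3, 5)]
Fold 1: move[3]->U => UUUUULLU VALID
Fold 2: move[4]->R => UUUURLLU INVALID (collision), skipped
Fold 3: move[1]->D => UDUUULLU INVALID (collision), skipped

Answer: VXX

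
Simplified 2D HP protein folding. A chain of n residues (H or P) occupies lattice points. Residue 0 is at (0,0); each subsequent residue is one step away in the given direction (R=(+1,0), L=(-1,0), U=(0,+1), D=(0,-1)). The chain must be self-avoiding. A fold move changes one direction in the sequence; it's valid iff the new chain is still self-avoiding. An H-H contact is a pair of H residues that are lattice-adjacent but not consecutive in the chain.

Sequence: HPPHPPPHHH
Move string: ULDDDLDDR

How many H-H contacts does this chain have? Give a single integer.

Positions: [(0, 0), (0, 1), (-1, 1), (-1, 0), (-1, -1), (-1, -2), (-2, -2), (-2, -3), (-2, -4), (-1, -4)]
H-H contact: residue 0 @(0,0) - residue 3 @(-1, 0)

Answer: 1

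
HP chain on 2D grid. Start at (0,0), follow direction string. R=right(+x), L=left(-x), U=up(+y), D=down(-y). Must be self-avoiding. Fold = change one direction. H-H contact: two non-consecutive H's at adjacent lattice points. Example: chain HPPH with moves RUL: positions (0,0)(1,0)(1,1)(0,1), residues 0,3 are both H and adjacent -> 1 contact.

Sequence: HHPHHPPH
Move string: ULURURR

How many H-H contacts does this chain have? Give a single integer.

Answer: 1

Derivation:
Positions: [(0, 0), (0, 1), (-1, 1), (-1, 2), (0, 2), (0, 3), (1, 3), (2, 3)]
H-H contact: residue 1 @(0,1) - residue 4 @(0, 2)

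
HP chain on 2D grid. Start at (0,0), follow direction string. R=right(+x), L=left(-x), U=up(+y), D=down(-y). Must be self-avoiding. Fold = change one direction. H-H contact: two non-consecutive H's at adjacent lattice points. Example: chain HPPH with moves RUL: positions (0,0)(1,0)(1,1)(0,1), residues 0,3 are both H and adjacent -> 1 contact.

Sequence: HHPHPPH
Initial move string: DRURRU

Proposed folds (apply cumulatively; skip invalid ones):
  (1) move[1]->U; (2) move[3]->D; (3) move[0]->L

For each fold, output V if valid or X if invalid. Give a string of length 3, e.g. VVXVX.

Answer: XXX

Derivation:
Initial: DRURRU -> [(0, 0), (0, -1), (1, -1), (1, 0), (2, 0), (3, 0), (3, 1)]
Fold 1: move[1]->U => DUURRU INVALID (collision), skipped
Fold 2: move[3]->D => DRUDRU INVALID (collision), skipped
Fold 3: move[0]->L => LRURRU INVALID (collision), skipped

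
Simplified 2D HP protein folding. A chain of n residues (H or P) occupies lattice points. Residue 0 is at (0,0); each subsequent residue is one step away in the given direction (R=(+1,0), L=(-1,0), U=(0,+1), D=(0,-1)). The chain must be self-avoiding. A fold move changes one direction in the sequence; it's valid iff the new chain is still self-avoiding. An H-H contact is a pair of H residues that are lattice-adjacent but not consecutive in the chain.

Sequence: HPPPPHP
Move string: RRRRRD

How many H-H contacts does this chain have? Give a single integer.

Positions: [(0, 0), (1, 0), (2, 0), (3, 0), (4, 0), (5, 0), (5, -1)]
No H-H contacts found.

Answer: 0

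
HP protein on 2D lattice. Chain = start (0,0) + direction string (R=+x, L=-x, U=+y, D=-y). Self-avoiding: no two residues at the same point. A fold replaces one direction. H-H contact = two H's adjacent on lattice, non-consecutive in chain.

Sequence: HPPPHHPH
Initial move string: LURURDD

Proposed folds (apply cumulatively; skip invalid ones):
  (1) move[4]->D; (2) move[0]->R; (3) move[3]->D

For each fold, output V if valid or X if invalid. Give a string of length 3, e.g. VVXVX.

Initial: LURURDD -> [(0, 0), (-1, 0), (-1, 1), (0, 1), (0, 2), (1, 2), (1, 1), (1, 0)]
Fold 1: move[4]->D => LURUDDD INVALID (collision), skipped
Fold 2: move[0]->R => RURURDD VALID
Fold 3: move[3]->D => RURDRDD VALID

Answer: XVV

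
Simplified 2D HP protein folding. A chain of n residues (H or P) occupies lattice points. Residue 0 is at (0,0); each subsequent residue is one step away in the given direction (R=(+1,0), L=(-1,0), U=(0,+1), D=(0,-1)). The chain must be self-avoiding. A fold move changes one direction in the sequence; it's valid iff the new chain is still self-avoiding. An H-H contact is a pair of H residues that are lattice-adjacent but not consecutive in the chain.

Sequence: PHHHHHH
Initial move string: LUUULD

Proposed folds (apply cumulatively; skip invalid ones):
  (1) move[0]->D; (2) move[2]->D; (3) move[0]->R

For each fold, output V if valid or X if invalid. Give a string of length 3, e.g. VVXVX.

Initial: LUUULD -> [(0, 0), (-1, 0), (-1, 1), (-1, 2), (-1, 3), (-2, 3), (-2, 2)]
Fold 1: move[0]->D => DUUULD INVALID (collision), skipped
Fold 2: move[2]->D => LUDULD INVALID (collision), skipped
Fold 3: move[0]->R => RUUULD VALID

Answer: XXV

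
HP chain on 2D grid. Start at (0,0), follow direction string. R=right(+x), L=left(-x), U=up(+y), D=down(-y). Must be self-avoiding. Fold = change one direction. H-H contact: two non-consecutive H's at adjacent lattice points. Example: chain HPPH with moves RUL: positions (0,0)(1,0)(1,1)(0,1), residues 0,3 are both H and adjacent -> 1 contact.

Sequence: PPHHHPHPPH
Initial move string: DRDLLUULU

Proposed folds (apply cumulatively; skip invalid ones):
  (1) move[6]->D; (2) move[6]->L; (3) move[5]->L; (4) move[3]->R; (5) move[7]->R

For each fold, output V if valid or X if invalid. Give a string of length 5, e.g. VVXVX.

Answer: XVVXX

Derivation:
Initial: DRDLLUULU -> [(0, 0), (0, -1), (1, -1), (1, -2), (0, -2), (-1, -2), (-1, -1), (-1, 0), (-2, 0), (-2, 1)]
Fold 1: move[6]->D => DRDLLUDLU INVALID (collision), skipped
Fold 2: move[6]->L => DRDLLULLU VALID
Fold 3: move[5]->L => DRDLLLLLU VALID
Fold 4: move[3]->R => DRDRLLLLU INVALID (collision), skipped
Fold 5: move[7]->R => DRDLLLLRU INVALID (collision), skipped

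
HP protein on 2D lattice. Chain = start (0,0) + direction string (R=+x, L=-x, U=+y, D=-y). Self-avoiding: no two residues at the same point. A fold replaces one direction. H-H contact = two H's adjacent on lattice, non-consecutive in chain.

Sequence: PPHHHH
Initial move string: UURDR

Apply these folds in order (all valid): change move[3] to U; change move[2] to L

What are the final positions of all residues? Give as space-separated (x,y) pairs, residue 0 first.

Initial moves: UURDR
Fold: move[3]->U => UURUR (positions: [(0, 0), (0, 1), (0, 2), (1, 2), (1, 3), (2, 3)])
Fold: move[2]->L => UULUR (positions: [(0, 0), (0, 1), (0, 2), (-1, 2), (-1, 3), (0, 3)])

Answer: (0,0) (0,1) (0,2) (-1,2) (-1,3) (0,3)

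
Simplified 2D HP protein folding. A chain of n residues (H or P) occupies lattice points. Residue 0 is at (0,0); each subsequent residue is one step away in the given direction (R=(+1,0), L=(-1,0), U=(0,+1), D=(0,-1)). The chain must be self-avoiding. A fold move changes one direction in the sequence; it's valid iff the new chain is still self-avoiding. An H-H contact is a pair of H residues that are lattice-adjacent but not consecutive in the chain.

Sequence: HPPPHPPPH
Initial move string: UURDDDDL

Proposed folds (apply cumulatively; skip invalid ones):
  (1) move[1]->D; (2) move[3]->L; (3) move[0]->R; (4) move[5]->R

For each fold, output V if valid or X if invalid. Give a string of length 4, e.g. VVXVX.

Answer: XXVV

Derivation:
Initial: UURDDDDL -> [(0, 0), (0, 1), (0, 2), (1, 2), (1, 1), (1, 0), (1, -1), (1, -2), (0, -2)]
Fold 1: move[1]->D => UDRDDDDL INVALID (collision), skipped
Fold 2: move[3]->L => UURLDDDL INVALID (collision), skipped
Fold 3: move[0]->R => RURDDDDL VALID
Fold 4: move[5]->R => RURDDRDL VALID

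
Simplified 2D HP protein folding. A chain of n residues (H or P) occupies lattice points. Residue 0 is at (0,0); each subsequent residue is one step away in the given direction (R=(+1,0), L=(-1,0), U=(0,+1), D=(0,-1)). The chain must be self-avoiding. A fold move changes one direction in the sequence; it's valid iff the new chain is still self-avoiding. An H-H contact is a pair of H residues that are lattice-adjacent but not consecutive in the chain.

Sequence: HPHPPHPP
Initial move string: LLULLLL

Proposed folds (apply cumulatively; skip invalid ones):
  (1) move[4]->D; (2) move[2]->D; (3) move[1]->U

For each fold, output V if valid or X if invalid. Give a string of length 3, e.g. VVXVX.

Answer: VVX

Derivation:
Initial: LLULLLL -> [(0, 0), (-1, 0), (-2, 0), (-2, 1), (-3, 1), (-4, 1), (-5, 1), (-6, 1)]
Fold 1: move[4]->D => LLULDLL VALID
Fold 2: move[2]->D => LLDLDLL VALID
Fold 3: move[1]->U => LUDLDLL INVALID (collision), skipped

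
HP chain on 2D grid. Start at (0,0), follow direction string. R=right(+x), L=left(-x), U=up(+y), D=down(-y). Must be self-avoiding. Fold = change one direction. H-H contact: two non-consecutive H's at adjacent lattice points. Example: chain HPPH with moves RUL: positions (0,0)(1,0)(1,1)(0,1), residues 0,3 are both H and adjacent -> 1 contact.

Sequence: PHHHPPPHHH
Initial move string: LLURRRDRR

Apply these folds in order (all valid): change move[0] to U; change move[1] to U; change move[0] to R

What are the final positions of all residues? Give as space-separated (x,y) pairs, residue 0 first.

Initial moves: LLURRRDRR
Fold: move[0]->U => ULURRRDRR (positions: [(0, 0), (0, 1), (-1, 1), (-1, 2), (0, 2), (1, 2), (2, 2), (2, 1), (3, 1), (4, 1)])
Fold: move[1]->U => UUURRRDRR (positions: [(0, 0), (0, 1), (0, 2), (0, 3), (1, 3), (2, 3), (3, 3), (3, 2), (4, 2), (5, 2)])
Fold: move[0]->R => RUURRRDRR (positions: [(0, 0), (1, 0), (1, 1), (1, 2), (2, 2), (3, 2), (4, 2), (4, 1), (5, 1), (6, 1)])

Answer: (0,0) (1,0) (1,1) (1,2) (2,2) (3,2) (4,2) (4,1) (5,1) (6,1)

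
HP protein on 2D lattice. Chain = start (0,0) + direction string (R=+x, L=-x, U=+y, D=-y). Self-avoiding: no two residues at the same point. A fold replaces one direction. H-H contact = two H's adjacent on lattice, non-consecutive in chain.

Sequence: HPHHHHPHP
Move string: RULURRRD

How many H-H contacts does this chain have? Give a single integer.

Positions: [(0, 0), (1, 0), (1, 1), (0, 1), (0, 2), (1, 2), (2, 2), (3, 2), (3, 1)]
H-H contact: residue 0 @(0,0) - residue 3 @(0, 1)
H-H contact: residue 2 @(1,1) - residue 5 @(1, 2)

Answer: 2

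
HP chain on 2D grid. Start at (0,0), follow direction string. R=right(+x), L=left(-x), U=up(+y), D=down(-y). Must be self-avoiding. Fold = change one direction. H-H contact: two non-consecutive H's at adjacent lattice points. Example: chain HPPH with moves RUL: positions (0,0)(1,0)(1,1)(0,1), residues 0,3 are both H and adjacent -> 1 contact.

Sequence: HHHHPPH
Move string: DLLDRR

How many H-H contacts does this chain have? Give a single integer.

Positions: [(0, 0), (0, -1), (-1, -1), (-2, -1), (-2, -2), (-1, -2), (0, -2)]
H-H contact: residue 1 @(0,-1) - residue 6 @(0, -2)

Answer: 1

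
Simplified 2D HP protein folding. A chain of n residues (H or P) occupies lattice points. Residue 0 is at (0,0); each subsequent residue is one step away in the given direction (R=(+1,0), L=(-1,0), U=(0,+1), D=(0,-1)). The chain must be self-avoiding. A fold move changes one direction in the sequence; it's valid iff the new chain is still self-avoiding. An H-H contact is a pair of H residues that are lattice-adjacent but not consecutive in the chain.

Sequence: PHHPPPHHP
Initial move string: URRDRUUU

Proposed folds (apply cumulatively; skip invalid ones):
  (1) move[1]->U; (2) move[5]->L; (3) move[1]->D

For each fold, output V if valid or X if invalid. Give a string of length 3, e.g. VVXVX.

Answer: VXX

Derivation:
Initial: URRDRUUU -> [(0, 0), (0, 1), (1, 1), (2, 1), (2, 0), (3, 0), (3, 1), (3, 2), (3, 3)]
Fold 1: move[1]->U => UURDRUUU VALID
Fold 2: move[5]->L => UURDRLUU INVALID (collision), skipped
Fold 3: move[1]->D => UDRDRUUU INVALID (collision), skipped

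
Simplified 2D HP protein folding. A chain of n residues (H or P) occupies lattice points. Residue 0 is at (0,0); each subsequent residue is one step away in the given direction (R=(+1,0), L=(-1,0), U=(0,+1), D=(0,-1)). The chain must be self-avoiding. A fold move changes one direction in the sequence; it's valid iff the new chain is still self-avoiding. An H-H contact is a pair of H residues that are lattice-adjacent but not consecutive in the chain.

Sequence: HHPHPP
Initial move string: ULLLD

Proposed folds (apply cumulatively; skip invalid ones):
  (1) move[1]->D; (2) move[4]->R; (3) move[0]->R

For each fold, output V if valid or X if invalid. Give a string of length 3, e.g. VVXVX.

Initial: ULLLD -> [(0, 0), (0, 1), (-1, 1), (-2, 1), (-3, 1), (-3, 0)]
Fold 1: move[1]->D => UDLLD INVALID (collision), skipped
Fold 2: move[4]->R => ULLLR INVALID (collision), skipped
Fold 3: move[0]->R => RLLLD INVALID (collision), skipped

Answer: XXX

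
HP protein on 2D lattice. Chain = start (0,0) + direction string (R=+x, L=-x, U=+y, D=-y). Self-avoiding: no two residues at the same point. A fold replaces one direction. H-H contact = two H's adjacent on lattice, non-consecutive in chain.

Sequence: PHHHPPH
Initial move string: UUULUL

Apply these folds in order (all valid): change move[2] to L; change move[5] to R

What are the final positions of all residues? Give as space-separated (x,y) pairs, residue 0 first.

Initial moves: UUULUL
Fold: move[2]->L => UULLUL (positions: [(0, 0), (0, 1), (0, 2), (-1, 2), (-2, 2), (-2, 3), (-3, 3)])
Fold: move[5]->R => UULLUR (positions: [(0, 0), (0, 1), (0, 2), (-1, 2), (-2, 2), (-2, 3), (-1, 3)])

Answer: (0,0) (0,1) (0,2) (-1,2) (-2,2) (-2,3) (-1,3)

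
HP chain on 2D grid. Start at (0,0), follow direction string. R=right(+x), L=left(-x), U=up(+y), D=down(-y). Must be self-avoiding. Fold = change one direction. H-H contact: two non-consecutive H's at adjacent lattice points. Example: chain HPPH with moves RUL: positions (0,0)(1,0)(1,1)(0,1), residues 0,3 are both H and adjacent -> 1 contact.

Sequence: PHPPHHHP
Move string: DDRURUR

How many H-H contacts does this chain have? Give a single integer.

Positions: [(0, 0), (0, -1), (0, -2), (1, -2), (1, -1), (2, -1), (2, 0), (3, 0)]
H-H contact: residue 1 @(0,-1) - residue 4 @(1, -1)

Answer: 1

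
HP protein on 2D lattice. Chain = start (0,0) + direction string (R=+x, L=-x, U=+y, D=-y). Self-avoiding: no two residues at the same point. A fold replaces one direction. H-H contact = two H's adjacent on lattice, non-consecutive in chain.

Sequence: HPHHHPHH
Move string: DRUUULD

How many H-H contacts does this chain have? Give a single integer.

Answer: 3

Derivation:
Positions: [(0, 0), (0, -1), (1, -1), (1, 0), (1, 1), (1, 2), (0, 2), (0, 1)]
H-H contact: residue 0 @(0,0) - residue 3 @(1, 0)
H-H contact: residue 0 @(0,0) - residue 7 @(0, 1)
H-H contact: residue 4 @(1,1) - residue 7 @(0, 1)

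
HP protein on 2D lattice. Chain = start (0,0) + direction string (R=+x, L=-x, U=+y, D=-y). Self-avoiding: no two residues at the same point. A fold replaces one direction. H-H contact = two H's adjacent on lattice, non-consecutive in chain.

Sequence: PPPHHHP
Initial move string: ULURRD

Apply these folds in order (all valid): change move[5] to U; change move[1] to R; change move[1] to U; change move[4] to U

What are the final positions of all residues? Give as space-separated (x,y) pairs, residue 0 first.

Answer: (0,0) (0,1) (0,2) (0,3) (1,3) (1,4) (1,5)

Derivation:
Initial moves: ULURRD
Fold: move[5]->U => ULURRU (positions: [(0, 0), (0, 1), (-1, 1), (-1, 2), (0, 2), (1, 2), (1, 3)])
Fold: move[1]->R => URURRU (positions: [(0, 0), (0, 1), (1, 1), (1, 2), (2, 2), (3, 2), (3, 3)])
Fold: move[1]->U => UUURRU (positions: [(0, 0), (0, 1), (0, 2), (0, 3), (1, 3), (2, 3), (2, 4)])
Fold: move[4]->U => UUURUU (positions: [(0, 0), (0, 1), (0, 2), (0, 3), (1, 3), (1, 4), (1, 5)])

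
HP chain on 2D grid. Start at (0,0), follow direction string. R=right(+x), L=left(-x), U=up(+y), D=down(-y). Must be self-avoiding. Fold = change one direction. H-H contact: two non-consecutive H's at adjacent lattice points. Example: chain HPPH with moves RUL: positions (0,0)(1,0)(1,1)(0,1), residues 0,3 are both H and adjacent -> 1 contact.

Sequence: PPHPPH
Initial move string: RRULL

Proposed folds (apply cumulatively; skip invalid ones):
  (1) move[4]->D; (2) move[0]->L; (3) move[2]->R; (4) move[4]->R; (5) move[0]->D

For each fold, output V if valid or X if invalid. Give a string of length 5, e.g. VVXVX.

Answer: XXXXX

Derivation:
Initial: RRULL -> [(0, 0), (1, 0), (2, 0), (2, 1), (1, 1), (0, 1)]
Fold 1: move[4]->D => RRULD INVALID (collision), skipped
Fold 2: move[0]->L => LRULL INVALID (collision), skipped
Fold 3: move[2]->R => RRRLL INVALID (collision), skipped
Fold 4: move[4]->R => RRULR INVALID (collision), skipped
Fold 5: move[0]->D => DRULL INVALID (collision), skipped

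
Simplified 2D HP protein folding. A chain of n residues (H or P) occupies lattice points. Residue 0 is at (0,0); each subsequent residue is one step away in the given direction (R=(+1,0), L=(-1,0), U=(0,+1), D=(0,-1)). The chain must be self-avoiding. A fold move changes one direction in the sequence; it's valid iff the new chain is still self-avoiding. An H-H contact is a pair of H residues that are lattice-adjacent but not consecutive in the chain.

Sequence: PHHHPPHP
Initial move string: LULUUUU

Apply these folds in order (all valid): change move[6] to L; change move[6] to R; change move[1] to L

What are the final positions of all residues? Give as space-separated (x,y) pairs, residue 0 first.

Initial moves: LULUUUU
Fold: move[6]->L => LULUUUL (positions: [(0, 0), (-1, 0), (-1, 1), (-2, 1), (-2, 2), (-2, 3), (-2, 4), (-3, 4)])
Fold: move[6]->R => LULUUUR (positions: [(0, 0), (-1, 0), (-1, 1), (-2, 1), (-2, 2), (-2, 3), (-2, 4), (-1, 4)])
Fold: move[1]->L => LLLUUUR (positions: [(0, 0), (-1, 0), (-2, 0), (-3, 0), (-3, 1), (-3, 2), (-3, 3), (-2, 3)])

Answer: (0,0) (-1,0) (-2,0) (-3,0) (-3,1) (-3,2) (-3,3) (-2,3)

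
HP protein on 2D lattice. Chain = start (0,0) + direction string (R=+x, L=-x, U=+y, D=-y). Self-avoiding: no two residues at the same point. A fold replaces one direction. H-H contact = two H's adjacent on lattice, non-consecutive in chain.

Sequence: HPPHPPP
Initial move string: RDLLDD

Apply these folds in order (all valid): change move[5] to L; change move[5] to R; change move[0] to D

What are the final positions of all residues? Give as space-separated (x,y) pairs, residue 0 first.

Answer: (0,0) (0,-1) (0,-2) (-1,-2) (-2,-2) (-2,-3) (-1,-3)

Derivation:
Initial moves: RDLLDD
Fold: move[5]->L => RDLLDL (positions: [(0, 0), (1, 0), (1, -1), (0, -1), (-1, -1), (-1, -2), (-2, -2)])
Fold: move[5]->R => RDLLDR (positions: [(0, 0), (1, 0), (1, -1), (0, -1), (-1, -1), (-1, -2), (0, -2)])
Fold: move[0]->D => DDLLDR (positions: [(0, 0), (0, -1), (0, -2), (-1, -2), (-2, -2), (-2, -3), (-1, -3)])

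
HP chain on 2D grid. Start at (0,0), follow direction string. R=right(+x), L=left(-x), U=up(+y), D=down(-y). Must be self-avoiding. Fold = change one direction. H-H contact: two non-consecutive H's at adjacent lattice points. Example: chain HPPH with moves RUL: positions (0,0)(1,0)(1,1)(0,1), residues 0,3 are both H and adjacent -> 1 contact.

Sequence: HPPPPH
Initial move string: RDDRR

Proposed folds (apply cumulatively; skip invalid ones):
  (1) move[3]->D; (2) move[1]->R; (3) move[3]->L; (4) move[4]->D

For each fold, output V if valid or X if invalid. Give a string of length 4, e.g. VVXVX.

Answer: VVXV

Derivation:
Initial: RDDRR -> [(0, 0), (1, 0), (1, -1), (1, -2), (2, -2), (3, -2)]
Fold 1: move[3]->D => RDDDR VALID
Fold 2: move[1]->R => RRDDR VALID
Fold 3: move[3]->L => RRDLR INVALID (collision), skipped
Fold 4: move[4]->D => RRDDD VALID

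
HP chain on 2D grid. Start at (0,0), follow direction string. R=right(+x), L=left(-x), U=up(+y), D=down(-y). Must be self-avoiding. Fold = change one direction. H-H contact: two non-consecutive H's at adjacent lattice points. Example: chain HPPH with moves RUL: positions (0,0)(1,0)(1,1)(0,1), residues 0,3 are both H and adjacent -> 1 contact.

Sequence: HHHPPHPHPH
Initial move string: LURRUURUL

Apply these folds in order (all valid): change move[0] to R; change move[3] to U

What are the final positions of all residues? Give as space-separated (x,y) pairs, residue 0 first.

Initial moves: LURRUURUL
Fold: move[0]->R => RURRUURUL (positions: [(0, 0), (1, 0), (1, 1), (2, 1), (3, 1), (3, 2), (3, 3), (4, 3), (4, 4), (3, 4)])
Fold: move[3]->U => RURUUURUL (positions: [(0, 0), (1, 0), (1, 1), (2, 1), (2, 2), (2, 3), (2, 4), (3, 4), (3, 5), (2, 5)])

Answer: (0,0) (1,0) (1,1) (2,1) (2,2) (2,3) (2,4) (3,4) (3,5) (2,5)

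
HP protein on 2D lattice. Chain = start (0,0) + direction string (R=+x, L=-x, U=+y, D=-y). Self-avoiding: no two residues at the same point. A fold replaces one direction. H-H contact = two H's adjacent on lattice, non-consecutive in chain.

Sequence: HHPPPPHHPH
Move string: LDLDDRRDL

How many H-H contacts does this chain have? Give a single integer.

Answer: 1

Derivation:
Positions: [(0, 0), (-1, 0), (-1, -1), (-2, -1), (-2, -2), (-2, -3), (-1, -3), (0, -3), (0, -4), (-1, -4)]
H-H contact: residue 6 @(-1,-3) - residue 9 @(-1, -4)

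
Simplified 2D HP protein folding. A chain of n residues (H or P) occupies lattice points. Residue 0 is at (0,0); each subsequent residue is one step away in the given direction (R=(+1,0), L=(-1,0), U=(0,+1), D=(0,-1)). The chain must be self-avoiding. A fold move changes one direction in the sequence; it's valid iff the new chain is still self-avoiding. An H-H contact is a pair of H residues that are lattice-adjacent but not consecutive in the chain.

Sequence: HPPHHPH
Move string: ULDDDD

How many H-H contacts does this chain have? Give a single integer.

Answer: 1

Derivation:
Positions: [(0, 0), (0, 1), (-1, 1), (-1, 0), (-1, -1), (-1, -2), (-1, -3)]
H-H contact: residue 0 @(0,0) - residue 3 @(-1, 0)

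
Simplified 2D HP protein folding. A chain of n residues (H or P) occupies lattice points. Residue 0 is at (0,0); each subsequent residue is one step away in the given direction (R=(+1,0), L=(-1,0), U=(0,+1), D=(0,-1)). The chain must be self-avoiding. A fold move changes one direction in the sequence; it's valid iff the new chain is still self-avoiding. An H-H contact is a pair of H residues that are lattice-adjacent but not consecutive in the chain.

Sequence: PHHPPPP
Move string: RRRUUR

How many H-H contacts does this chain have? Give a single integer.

Positions: [(0, 0), (1, 0), (2, 0), (3, 0), (3, 1), (3, 2), (4, 2)]
No H-H contacts found.

Answer: 0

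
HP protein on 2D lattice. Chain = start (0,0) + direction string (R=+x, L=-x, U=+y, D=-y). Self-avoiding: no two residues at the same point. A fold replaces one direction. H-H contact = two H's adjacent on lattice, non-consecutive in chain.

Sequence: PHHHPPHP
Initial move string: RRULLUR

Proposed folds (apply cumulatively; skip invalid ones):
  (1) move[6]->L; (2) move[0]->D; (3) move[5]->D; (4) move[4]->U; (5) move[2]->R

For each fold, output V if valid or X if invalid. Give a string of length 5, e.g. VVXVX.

Initial: RRULLUR -> [(0, 0), (1, 0), (2, 0), (2, 1), (1, 1), (0, 1), (0, 2), (1, 2)]
Fold 1: move[6]->L => RRULLUL VALID
Fold 2: move[0]->D => DRULLUL INVALID (collision), skipped
Fold 3: move[5]->D => RRULLDL INVALID (collision), skipped
Fold 4: move[4]->U => RRULUUL VALID
Fold 5: move[2]->R => RRRLUUL INVALID (collision), skipped

Answer: VXXVX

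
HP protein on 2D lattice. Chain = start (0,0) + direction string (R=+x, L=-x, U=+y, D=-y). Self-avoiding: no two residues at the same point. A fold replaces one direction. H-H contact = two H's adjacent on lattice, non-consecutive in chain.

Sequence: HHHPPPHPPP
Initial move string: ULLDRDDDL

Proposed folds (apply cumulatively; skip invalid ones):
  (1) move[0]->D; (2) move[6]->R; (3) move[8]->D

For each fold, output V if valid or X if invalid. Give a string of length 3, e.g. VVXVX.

Initial: ULLDRDDDL -> [(0, 0), (0, 1), (-1, 1), (-2, 1), (-2, 0), (-1, 0), (-1, -1), (-1, -2), (-1, -3), (-2, -3)]
Fold 1: move[0]->D => DLLDRDDDL VALID
Fold 2: move[6]->R => DLLDRDRDL VALID
Fold 3: move[8]->D => DLLDRDRDD VALID

Answer: VVV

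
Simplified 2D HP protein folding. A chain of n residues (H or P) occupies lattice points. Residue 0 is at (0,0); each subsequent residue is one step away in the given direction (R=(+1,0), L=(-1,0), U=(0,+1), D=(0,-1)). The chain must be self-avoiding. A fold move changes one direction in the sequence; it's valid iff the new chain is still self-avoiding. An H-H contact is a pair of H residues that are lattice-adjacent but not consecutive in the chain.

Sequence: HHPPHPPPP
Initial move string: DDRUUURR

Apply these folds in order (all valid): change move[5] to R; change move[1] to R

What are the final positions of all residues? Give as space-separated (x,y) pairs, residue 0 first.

Answer: (0,0) (0,-1) (1,-1) (2,-1) (2,0) (2,1) (3,1) (4,1) (5,1)

Derivation:
Initial moves: DDRUUURR
Fold: move[5]->R => DDRUURRR (positions: [(0, 0), (0, -1), (0, -2), (1, -2), (1, -1), (1, 0), (2, 0), (3, 0), (4, 0)])
Fold: move[1]->R => DRRUURRR (positions: [(0, 0), (0, -1), (1, -1), (2, -1), (2, 0), (2, 1), (3, 1), (4, 1), (5, 1)])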